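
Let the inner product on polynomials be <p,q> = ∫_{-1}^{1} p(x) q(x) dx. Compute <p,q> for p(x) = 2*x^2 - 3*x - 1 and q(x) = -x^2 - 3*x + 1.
<p,q> = 26/5

Expand the product: p(x)·q(x) = -2*x^4 - 3*x^3 + 12*x^2 - 1.
∫_{-1}^{1} of each monomial x^k gives [2/(k+1) if k even, 0 if k odd]. Integrating term-by-term (or equivalently evaluating the antiderivative F(x) = -2*x^5/5 - 3*x^4/4 + 4*x^3 - x at the endpoints):
  F(1) − F(−1) = 37/20 − (-67/20) = 26/5.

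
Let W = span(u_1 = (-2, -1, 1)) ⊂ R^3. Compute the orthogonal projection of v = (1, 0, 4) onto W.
proj_W(v) = (-2/3, -1/3, 1/3)

Set up U = [u_1 | ... | u_1] ∈ R^(3×1). The projector onto W = col(U) is P = U (U^T U)^(-1) U^T.
Compute U^T U =
  [6],
and U^T v = (2).
Solve U^T U · c = U^T v for the coefficients: c = (1/3). The projection is proj_W(v) = U c.
Check: (v - proj_W(v)) · u_1 = 0  (should be 0).
Result: proj_W(v) = (-2/3, -1/3, 1/3).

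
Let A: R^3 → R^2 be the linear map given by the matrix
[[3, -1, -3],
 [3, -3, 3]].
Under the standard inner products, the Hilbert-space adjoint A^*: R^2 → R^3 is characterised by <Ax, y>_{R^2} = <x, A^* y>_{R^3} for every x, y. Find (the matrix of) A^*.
A^* = A^T =
[[3, 3],
 [-1, -3],
 [-3, 3]]

For real matrices with standard dot products, the defining identity <Ax, y> = <x, A^* y> gives (Ax)^T y = x^T (A^*) y, i.e. x^T A^T y = x^T (A^*) y. Since this holds for all x, y, we must have A^* = A^T. Therefore
A^* =
[[3, 3],
 [-1, -3],
 [-3, 3]].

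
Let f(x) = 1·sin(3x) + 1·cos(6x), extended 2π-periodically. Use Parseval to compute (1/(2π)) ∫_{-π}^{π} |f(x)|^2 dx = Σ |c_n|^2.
Σ |c_n|^2 = 1

Expand |f|^2 and use orthogonality of {sin(nx), cos(mx)} on [-π, π]:
  ∫_{-π}^{π} sin(nx)^2 dx = π, ∫ cos(mx)^2 dx = π, and cross terms integrate to 0.
So ∫_{-π}^{π} f(x)^2 dx = 1^2 · π + 1^2 · π = (1 + 1)π.
Divide by 2π: (1 + 1)/2 = 1.
By Parseval, this equals Σ |c_n|^2.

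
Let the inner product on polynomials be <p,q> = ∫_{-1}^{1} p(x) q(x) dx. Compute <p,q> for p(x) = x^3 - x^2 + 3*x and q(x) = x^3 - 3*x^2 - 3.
<p,q> = 164/35

Expand the product: p(x)·q(x) = x^6 - 4*x^5 + 6*x^4 - 12*x^3 + 3*x^2 - 9*x.
∫_{-1}^{1} of each monomial x^k gives [2/(k+1) if k even, 0 if k odd]. Integrating term-by-term (or equivalently evaluating the antiderivative F(x) = x^7/7 - 2*x^6/3 + 6*x^5/5 - 3*x^4 + x^3 - 9*x^2/2 at the endpoints):
  F(1) − F(−1) = -1223/210 − (-2207/210) = 164/35.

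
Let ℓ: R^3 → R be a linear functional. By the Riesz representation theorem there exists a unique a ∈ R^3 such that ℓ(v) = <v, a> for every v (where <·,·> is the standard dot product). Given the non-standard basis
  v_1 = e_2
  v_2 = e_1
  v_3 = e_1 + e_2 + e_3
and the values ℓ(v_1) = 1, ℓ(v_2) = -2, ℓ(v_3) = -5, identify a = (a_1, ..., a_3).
a = (-2, 1, -4)

Write a = (a_1, ..., a_3) in the standard basis. For each basis vector v_i, ℓ(v_i) = <v_i, a> is a linear equation in the a_j's. Collect the n equations into a matrix system V a = ℓ, where row i of V is v_i (expressed in the standard basis). Since V is invertible (lower-triangular with 1s on the diagonal, up to permutation), solve by back-substitution:
  V =
[[0, 1, 0],
 [1, 0, 0],
 [1, 1, 1]]
  V a = (1, -2, -5)
Solving gives a = (-2, 1, -4).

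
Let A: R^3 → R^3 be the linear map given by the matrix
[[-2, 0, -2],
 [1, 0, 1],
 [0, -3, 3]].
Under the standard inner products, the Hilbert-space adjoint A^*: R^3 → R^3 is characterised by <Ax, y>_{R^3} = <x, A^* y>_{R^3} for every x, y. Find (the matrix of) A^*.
A^* = A^T =
[[-2, 1, 0],
 [0, 0, -3],
 [-2, 1, 3]]

For real matrices with standard dot products, the defining identity <Ax, y> = <x, A^* y> gives (Ax)^T y = x^T (A^*) y, i.e. x^T A^T y = x^T (A^*) y. Since this holds for all x, y, we must have A^* = A^T. Therefore
A^* =
[[-2, 1, 0],
 [0, 0, -3],
 [-2, 1, 3]].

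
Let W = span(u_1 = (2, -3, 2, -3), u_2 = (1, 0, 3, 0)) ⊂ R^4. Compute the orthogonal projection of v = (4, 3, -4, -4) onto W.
proj_W(v) = (-11/49, -141/98, -127/49, -141/98)

Set up U = [u_1 | ... | u_2] ∈ R^(4×2). The projector onto W = col(U) is P = U (U^T U)^(-1) U^T.
Compute U^T U =
  [26, 8]
  [8, 10],
and U^T v = (3, -8).
Solve U^T U · c = U^T v for the coefficients: c = (47/98, -58/49). The projection is proj_W(v) = U c.
Check: (v - proj_W(v)) · u_1 = 0  (should be 0).
Check: (v - proj_W(v)) · u_2 = 0  (should be 0).
Result: proj_W(v) = (-11/49, -141/98, -127/49, -141/98).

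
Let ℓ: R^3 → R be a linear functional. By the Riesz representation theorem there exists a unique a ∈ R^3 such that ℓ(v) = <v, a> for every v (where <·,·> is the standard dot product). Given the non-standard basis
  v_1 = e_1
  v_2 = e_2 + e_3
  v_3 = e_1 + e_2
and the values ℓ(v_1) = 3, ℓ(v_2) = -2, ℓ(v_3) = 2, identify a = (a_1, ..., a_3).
a = (3, -1, -1)

Write a = (a_1, ..., a_3) in the standard basis. For each basis vector v_i, ℓ(v_i) = <v_i, a> is a linear equation in the a_j's. Collect the n equations into a matrix system V a = ℓ, where row i of V is v_i (expressed in the standard basis). Since V is invertible (lower-triangular with 1s on the diagonal, up to permutation), solve by back-substitution:
  V =
[[1, 0, 0],
 [0, 1, 1],
 [1, 1, 0]]
  V a = (3, -2, 2)
Solving gives a = (3, -1, -1).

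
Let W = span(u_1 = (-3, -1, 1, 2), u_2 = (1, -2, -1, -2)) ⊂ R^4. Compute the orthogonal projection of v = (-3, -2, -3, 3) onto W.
proj_W(v) = (-55/19, -118/57, 37/57, 74/57)

Set up U = [u_1 | ... | u_2] ∈ R^(4×2). The projector onto W = col(U) is P = U (U^T U)^(-1) U^T.
Compute U^T U =
  [15, -6]
  [-6, 10],
and U^T v = (14, -2).
Solve U^T U · c = U^T v for the coefficients: c = (64/57, 9/19). The projection is proj_W(v) = U c.
Check: (v - proj_W(v)) · u_1 = 0  (should be 0).
Check: (v - proj_W(v)) · u_2 = 0  (should be 0).
Result: proj_W(v) = (-55/19, -118/57, 37/57, 74/57).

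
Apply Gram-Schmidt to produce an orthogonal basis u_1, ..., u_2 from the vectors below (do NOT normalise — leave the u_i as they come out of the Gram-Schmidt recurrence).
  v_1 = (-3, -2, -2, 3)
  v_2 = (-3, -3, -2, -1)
Orthogonal basis:
  u_1 = (-3, -2, -2, 3)
  u_2 = (-15/13, -23/13, -10/13, -37/13)

Apply the Gram-Schmidt recurrence
  u_1 = v_1
  u_i = v_i − Σ_{j<i} ((v_i · u_j) / (u_j · u_j)) · u_j.

Step by step this gives:
  u_1 = (-3, -2, -2, 3)
  u_2 = (-15/13, -23/13, -10/13, -37/13)

Orthogonality check:
  u_2 · u_1 = 0 (should be 0)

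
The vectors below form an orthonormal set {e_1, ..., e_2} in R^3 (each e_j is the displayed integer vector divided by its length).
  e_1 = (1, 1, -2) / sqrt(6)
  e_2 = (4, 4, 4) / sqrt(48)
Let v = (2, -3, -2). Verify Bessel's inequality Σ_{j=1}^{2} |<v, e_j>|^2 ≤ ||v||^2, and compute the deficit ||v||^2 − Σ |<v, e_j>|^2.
Σ |<v, e_j>|^2 = 9/2; ||v||^2 = 17; deficit = 25/2

Write each e_j = u_j / sqrt(<u_j, u_j>) where u_j is the displayed integer vector. Then <v, e_j> = <v, u_j> / sqrt(<u_j, u_j>), so |<v, e_j>|^2 = <v, u_j>^2 / <u_j, u_j>.
Coefficients: <v, e_1> = 3/sqrt(6), <v, e_2> = -12/sqrt(48).
Square and sum: Σ |<v, e_j>|^2 = 9/2.
Compute ||v||^2 = v·v = 17.
Deficit = 17 − 9/2 = 25/2 ≥ 0, confirming Bessel's inequality. (The deficit equals ||v − Σ <v,e_j> e_j||^2, the squared distance from v to span{e_j}.)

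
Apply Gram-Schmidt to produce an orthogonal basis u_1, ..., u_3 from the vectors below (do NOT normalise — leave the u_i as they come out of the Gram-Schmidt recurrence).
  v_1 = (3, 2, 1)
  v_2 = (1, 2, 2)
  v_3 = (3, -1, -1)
Orthogonal basis:
  u_1 = (3, 2, 1)
  u_2 = (-13/14, 5/7, 19/14)
  u_3 = (14/45, -7/9, 28/45)

Apply the Gram-Schmidt recurrence
  u_1 = v_1
  u_i = v_i − Σ_{j<i} ((v_i · u_j) / (u_j · u_j)) · u_j.

Step by step this gives:
  u_1 = (3, 2, 1)
  u_2 = (-13/14, 5/7, 19/14)
  u_3 = (14/45, -7/9, 28/45)

Orthogonality check:
  u_2 · u_1 = 0 (should be 0)
  u_3 · u_1 = 0 (should be 0)
  u_3 · u_2 = 0 (should be 0)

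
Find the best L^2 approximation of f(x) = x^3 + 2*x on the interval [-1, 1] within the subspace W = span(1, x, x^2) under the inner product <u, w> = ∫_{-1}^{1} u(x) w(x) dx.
g(x) = 13*x/5

The best approximation g ∈ W is the orthogonal projection of f onto W. Writing g = a_0 + a_1 x + a_2 x^2, the coefficients solve the normal equations G · a = b where
  G_{ij} = <φ_i, φ_j> and b_i = <f, φ_i>, with φ_0 = 1, φ_1 = x, φ_2 = x^2.
G =
  [2, 0, 2/3]
  [0, 2/3, 0]
  [2/3, 0, 2/5],
b = (0, 26/15, 0).
Solving gives a_0 = 0, a_1 = 13/5, a_2 = 0, so
  g(x) = 13*x/5.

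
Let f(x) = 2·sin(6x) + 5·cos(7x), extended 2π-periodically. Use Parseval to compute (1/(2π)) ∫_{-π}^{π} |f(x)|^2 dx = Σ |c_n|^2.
Σ |c_n|^2 = 29/2

Expand |f|^2 and use orthogonality of {sin(nx), cos(mx)} on [-π, π]:
  ∫_{-π}^{π} sin(nx)^2 dx = π, ∫ cos(mx)^2 dx = π, and cross terms integrate to 0.
So ∫_{-π}^{π} f(x)^2 dx = 2^2 · π + 5^2 · π = (4 + 25)π.
Divide by 2π: (4 + 25)/2 = 29/2.
By Parseval, this equals Σ |c_n|^2.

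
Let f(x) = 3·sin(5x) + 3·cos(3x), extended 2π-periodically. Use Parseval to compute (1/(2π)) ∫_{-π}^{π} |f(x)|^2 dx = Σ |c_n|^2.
Σ |c_n|^2 = 9

Expand |f|^2 and use orthogonality of {sin(nx), cos(mx)} on [-π, π]:
  ∫_{-π}^{π} sin(nx)^2 dx = π, ∫ cos(mx)^2 dx = π, and cross terms integrate to 0.
So ∫_{-π}^{π} f(x)^2 dx = 3^2 · π + 3^2 · π = (9 + 9)π.
Divide by 2π: (9 + 9)/2 = 9.
By Parseval, this equals Σ |c_n|^2.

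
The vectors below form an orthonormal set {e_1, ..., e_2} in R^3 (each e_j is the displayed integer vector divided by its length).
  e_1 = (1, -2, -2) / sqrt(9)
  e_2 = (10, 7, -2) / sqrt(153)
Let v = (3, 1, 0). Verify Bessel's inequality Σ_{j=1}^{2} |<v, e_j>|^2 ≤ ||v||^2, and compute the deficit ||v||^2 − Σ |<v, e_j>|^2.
Σ |<v, e_j>|^2 = 154/17; ||v||^2 = 10; deficit = 16/17

Write each e_j = u_j / sqrt(<u_j, u_j>) where u_j is the displayed integer vector. Then <v, e_j> = <v, u_j> / sqrt(<u_j, u_j>), so |<v, e_j>|^2 = <v, u_j>^2 / <u_j, u_j>.
Coefficients: <v, e_1> = 1/sqrt(9), <v, e_2> = 37/sqrt(153).
Square and sum: Σ |<v, e_j>|^2 = 154/17.
Compute ||v||^2 = v·v = 10.
Deficit = 10 − 154/17 = 16/17 ≥ 0, confirming Bessel's inequality. (The deficit equals ||v − Σ <v,e_j> e_j||^2, the squared distance from v to span{e_j}.)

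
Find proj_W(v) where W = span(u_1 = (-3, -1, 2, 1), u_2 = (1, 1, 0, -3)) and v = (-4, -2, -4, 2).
proj_W(v) = (-34/29, -32/29, 2/29, 94/29)

Set up U = [u_1 | ... | u_2] ∈ R^(4×2). The projector onto W = col(U) is P = U (U^T U)^(-1) U^T.
Compute U^T U =
  [15, -7]
  [-7, 11],
and U^T v = (8, -12).
Solve U^T U · c = U^T v for the coefficients: c = (1/29, -31/29). The projection is proj_W(v) = U c.
Check: (v - proj_W(v)) · u_1 = 0  (should be 0).
Check: (v - proj_W(v)) · u_2 = 0  (should be 0).
Result: proj_W(v) = (-34/29, -32/29, 2/29, 94/29).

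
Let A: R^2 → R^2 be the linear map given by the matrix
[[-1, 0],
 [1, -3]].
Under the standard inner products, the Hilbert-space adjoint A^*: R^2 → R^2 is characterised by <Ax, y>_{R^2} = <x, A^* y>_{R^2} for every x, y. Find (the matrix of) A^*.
A^* = A^T =
[[-1, 1],
 [0, -3]]

For real matrices with standard dot products, the defining identity <Ax, y> = <x, A^* y> gives (Ax)^T y = x^T (A^*) y, i.e. x^T A^T y = x^T (A^*) y. Since this holds for all x, y, we must have A^* = A^T. Therefore
A^* =
[[-1, 1],
 [0, -3]].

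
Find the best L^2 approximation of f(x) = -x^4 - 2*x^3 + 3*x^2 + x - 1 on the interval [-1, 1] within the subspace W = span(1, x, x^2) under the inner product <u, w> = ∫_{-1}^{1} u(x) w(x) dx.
g(x) = 15*x^2/7 - x/5 - 32/35

The best approximation g ∈ W is the orthogonal projection of f onto W. Writing g = a_0 + a_1 x + a_2 x^2, the coefficients solve the normal equations G · a = b where
  G_{ij} = <φ_i, φ_j> and b_i = <f, φ_i>, with φ_0 = 1, φ_1 = x, φ_2 = x^2.
G =
  [2, 0, 2/3]
  [0, 2/3, 0]
  [2/3, 0, 2/5],
b = (-2/5, -2/15, 26/105).
Solving gives a_0 = -32/35, a_1 = -1/5, a_2 = 15/7, so
  g(x) = 15*x^2/7 - x/5 - 32/35.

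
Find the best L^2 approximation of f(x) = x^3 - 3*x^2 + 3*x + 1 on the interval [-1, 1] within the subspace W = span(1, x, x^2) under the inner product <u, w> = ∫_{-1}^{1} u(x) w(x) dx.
g(x) = -3*x^2 + 18*x/5 + 1

The best approximation g ∈ W is the orthogonal projection of f onto W. Writing g = a_0 + a_1 x + a_2 x^2, the coefficients solve the normal equations G · a = b where
  G_{ij} = <φ_i, φ_j> and b_i = <f, φ_i>, with φ_0 = 1, φ_1 = x, φ_2 = x^2.
G =
  [2, 0, 2/3]
  [0, 2/3, 0]
  [2/3, 0, 2/5],
b = (0, 12/5, -8/15).
Solving gives a_0 = 1, a_1 = 18/5, a_2 = -3, so
  g(x) = -3*x^2 + 18*x/5 + 1.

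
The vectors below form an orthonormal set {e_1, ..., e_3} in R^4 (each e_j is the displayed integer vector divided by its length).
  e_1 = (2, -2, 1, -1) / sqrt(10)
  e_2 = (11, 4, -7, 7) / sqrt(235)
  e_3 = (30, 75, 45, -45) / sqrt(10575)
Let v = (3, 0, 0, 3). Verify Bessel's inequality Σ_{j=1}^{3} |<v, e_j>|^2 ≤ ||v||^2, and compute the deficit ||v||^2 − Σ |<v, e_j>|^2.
Σ |<v, e_j>|^2 = 27/2; ||v||^2 = 18; deficit = 9/2

Write each e_j = u_j / sqrt(<u_j, u_j>) where u_j is the displayed integer vector. Then <v, e_j> = <v, u_j> / sqrt(<u_j, u_j>), so |<v, e_j>|^2 = <v, u_j>^2 / <u_j, u_j>.
Coefficients: <v, e_1> = 3/sqrt(10), <v, e_2> = 54/sqrt(235), <v, e_3> = -45/sqrt(10575).
Square and sum: Σ |<v, e_j>|^2 = 27/2.
Compute ||v||^2 = v·v = 18.
Deficit = 18 − 27/2 = 9/2 ≥ 0, confirming Bessel's inequality. (The deficit equals ||v − Σ <v,e_j> e_j||^2, the squared distance from v to span{e_j}.)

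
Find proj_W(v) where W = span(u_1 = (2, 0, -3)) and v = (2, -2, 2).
proj_W(v) = (-4/13, 0, 6/13)

Set up U = [u_1 | ... | u_1] ∈ R^(3×1). The projector onto W = col(U) is P = U (U^T U)^(-1) U^T.
Compute U^T U =
  [13],
and U^T v = (-2).
Solve U^T U · c = U^T v for the coefficients: c = (-2/13). The projection is proj_W(v) = U c.
Check: (v - proj_W(v)) · u_1 = 0  (should be 0).
Result: proj_W(v) = (-4/13, 0, 6/13).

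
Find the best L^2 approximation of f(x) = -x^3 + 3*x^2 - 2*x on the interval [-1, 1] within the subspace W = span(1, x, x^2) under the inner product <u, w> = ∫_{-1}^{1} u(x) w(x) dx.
g(x) = 3*x^2 - 13*x/5

The best approximation g ∈ W is the orthogonal projection of f onto W. Writing g = a_0 + a_1 x + a_2 x^2, the coefficients solve the normal equations G · a = b where
  G_{ij} = <φ_i, φ_j> and b_i = <f, φ_i>, with φ_0 = 1, φ_1 = x, φ_2 = x^2.
G =
  [2, 0, 2/3]
  [0, 2/3, 0]
  [2/3, 0, 2/5],
b = (2, -26/15, 6/5).
Solving gives a_0 = 0, a_1 = -13/5, a_2 = 3, so
  g(x) = 3*x^2 - 13*x/5.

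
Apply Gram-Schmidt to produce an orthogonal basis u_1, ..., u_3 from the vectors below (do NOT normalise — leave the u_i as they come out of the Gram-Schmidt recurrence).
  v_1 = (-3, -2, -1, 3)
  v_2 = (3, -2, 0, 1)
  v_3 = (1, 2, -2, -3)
Orthogonal basis:
  u_1 = (-3, -2, -1, 3)
  u_2 = (63/23, -50/23, -2/23, 29/23)
  u_3 = (11/53, -2/53, -140/53, -37/53)

Apply the Gram-Schmidt recurrence
  u_1 = v_1
  u_i = v_i − Σ_{j<i} ((v_i · u_j) / (u_j · u_j)) · u_j.

Step by step this gives:
  u_1 = (-3, -2, -1, 3)
  u_2 = (63/23, -50/23, -2/23, 29/23)
  u_3 = (11/53, -2/53, -140/53, -37/53)

Orthogonality check:
  u_2 · u_1 = 0 (should be 0)
  u_3 · u_1 = 0 (should be 0)
  u_3 · u_2 = 0 (should be 0)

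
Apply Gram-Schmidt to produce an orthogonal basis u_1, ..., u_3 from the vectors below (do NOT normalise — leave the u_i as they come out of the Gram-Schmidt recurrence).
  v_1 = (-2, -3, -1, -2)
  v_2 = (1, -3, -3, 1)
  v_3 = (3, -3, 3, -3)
Orthogonal basis:
  u_1 = (-2, -3, -1, -2)
  u_2 = (17/9, -5/3, -23/9, 17/9)
  u_3 = (147/37, -84/37, 108/37, -75/37)

Apply the Gram-Schmidt recurrence
  u_1 = v_1
  u_i = v_i − Σ_{j<i} ((v_i · u_j) / (u_j · u_j)) · u_j.

Step by step this gives:
  u_1 = (-2, -3, -1, -2)
  u_2 = (17/9, -5/3, -23/9, 17/9)
  u_3 = (147/37, -84/37, 108/37, -75/37)

Orthogonality check:
  u_2 · u_1 = 0 (should be 0)
  u_3 · u_1 = 0 (should be 0)
  u_3 · u_2 = 0 (should be 0)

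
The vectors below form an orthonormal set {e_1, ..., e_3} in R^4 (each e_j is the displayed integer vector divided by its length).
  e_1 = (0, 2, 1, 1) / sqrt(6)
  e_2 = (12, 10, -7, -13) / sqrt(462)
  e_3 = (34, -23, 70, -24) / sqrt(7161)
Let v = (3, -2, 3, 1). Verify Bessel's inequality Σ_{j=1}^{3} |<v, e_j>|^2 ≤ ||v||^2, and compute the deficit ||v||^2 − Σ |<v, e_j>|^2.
Σ |<v, e_j>|^2 = 1514/93; ||v||^2 = 23; deficit = 625/93

Write each e_j = u_j / sqrt(<u_j, u_j>) where u_j is the displayed integer vector. Then <v, e_j> = <v, u_j> / sqrt(<u_j, u_j>), so |<v, e_j>|^2 = <v, u_j>^2 / <u_j, u_j>.
Coefficients: <v, e_1> = 0/sqrt(6), <v, e_2> = -18/sqrt(462), <v, e_3> = 334/sqrt(7161).
Square and sum: Σ |<v, e_j>|^2 = 1514/93.
Compute ||v||^2 = v·v = 23.
Deficit = 23 − 1514/93 = 625/93 ≥ 0, confirming Bessel's inequality. (The deficit equals ||v − Σ <v,e_j> e_j||^2, the squared distance from v to span{e_j}.)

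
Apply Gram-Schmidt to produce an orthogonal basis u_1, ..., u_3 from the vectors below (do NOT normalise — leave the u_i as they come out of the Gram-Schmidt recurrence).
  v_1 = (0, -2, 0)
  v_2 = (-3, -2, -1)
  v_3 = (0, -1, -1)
Orthogonal basis:
  u_1 = (0, -2, 0)
  u_2 = (-3, 0, -1)
  u_3 = (3/10, 0, -9/10)

Apply the Gram-Schmidt recurrence
  u_1 = v_1
  u_i = v_i − Σ_{j<i} ((v_i · u_j) / (u_j · u_j)) · u_j.

Step by step this gives:
  u_1 = (0, -2, 0)
  u_2 = (-3, 0, -1)
  u_3 = (3/10, 0, -9/10)

Orthogonality check:
  u_2 · u_1 = 0 (should be 0)
  u_3 · u_1 = 0 (should be 0)
  u_3 · u_2 = 0 (should be 0)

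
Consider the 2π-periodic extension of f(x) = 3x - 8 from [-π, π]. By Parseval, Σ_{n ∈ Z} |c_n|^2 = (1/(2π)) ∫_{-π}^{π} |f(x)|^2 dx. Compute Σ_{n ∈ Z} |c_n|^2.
Σ |c_n|^2 = 3π^2 + 64

Expand and integrate term by term over [-π, π]:
  ∫ (3x)^2 dx = 9·(2π^3/3); ∫ 2·3·(-8)·x dx = 0 (odd integrand); ∫ (-8)^2 dx = 64·2π.
So (1/(2π)) ∫_{-π}^{π} (3x - 8)^2 dx = 9π^2/3 + 64 = 3π^2 + 64.
Parseval ⇒ Σ |c_n|^2 = 3π^2 + 64.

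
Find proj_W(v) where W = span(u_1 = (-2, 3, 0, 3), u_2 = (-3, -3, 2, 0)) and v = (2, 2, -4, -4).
proj_W(v) = (394/95, 6/5, -188/95, -168/95)

Set up U = [u_1 | ... | u_2] ∈ R^(4×2). The projector onto W = col(U) is P = U (U^T U)^(-1) U^T.
Compute U^T U =
  [22, -3]
  [-3, 22],
and U^T v = (-10, -20).
Solve U^T U · c = U^T v for the coefficients: c = (-56/95, -94/95). The projection is proj_W(v) = U c.
Check: (v - proj_W(v)) · u_1 = 0  (should be 0).
Check: (v - proj_W(v)) · u_2 = 0  (should be 0).
Result: proj_W(v) = (394/95, 6/5, -188/95, -168/95).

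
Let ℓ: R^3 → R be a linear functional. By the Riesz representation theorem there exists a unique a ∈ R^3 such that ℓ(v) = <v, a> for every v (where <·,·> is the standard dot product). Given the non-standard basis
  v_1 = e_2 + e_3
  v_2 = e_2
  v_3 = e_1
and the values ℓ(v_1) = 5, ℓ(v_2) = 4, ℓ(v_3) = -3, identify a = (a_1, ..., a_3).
a = (-3, 4, 1)

Write a = (a_1, ..., a_3) in the standard basis. For each basis vector v_i, ℓ(v_i) = <v_i, a> is a linear equation in the a_j's. Collect the n equations into a matrix system V a = ℓ, where row i of V is v_i (expressed in the standard basis). Since V is invertible (lower-triangular with 1s on the diagonal, up to permutation), solve by back-substitution:
  V =
[[0, 1, 1],
 [0, 1, 0],
 [1, 0, 0]]
  V a = (5, 4, -3)
Solving gives a = (-3, 4, 1).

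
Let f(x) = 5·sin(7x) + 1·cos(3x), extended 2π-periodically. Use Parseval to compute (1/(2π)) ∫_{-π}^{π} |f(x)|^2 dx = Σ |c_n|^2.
Σ |c_n|^2 = 13

Expand |f|^2 and use orthogonality of {sin(nx), cos(mx)} on [-π, π]:
  ∫_{-π}^{π} sin(nx)^2 dx = π, ∫ cos(mx)^2 dx = π, and cross terms integrate to 0.
So ∫_{-π}^{π} f(x)^2 dx = 5^2 · π + 1^2 · π = (25 + 1)π.
Divide by 2π: (25 + 1)/2 = 13.
By Parseval, this equals Σ |c_n|^2.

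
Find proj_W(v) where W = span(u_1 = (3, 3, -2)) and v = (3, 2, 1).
proj_W(v) = (39/22, 39/22, -13/11)

Set up U = [u_1 | ... | u_1] ∈ R^(3×1). The projector onto W = col(U) is P = U (U^T U)^(-1) U^T.
Compute U^T U =
  [22],
and U^T v = (13).
Solve U^T U · c = U^T v for the coefficients: c = (13/22). The projection is proj_W(v) = U c.
Check: (v - proj_W(v)) · u_1 = 0  (should be 0).
Result: proj_W(v) = (39/22, 39/22, -13/11).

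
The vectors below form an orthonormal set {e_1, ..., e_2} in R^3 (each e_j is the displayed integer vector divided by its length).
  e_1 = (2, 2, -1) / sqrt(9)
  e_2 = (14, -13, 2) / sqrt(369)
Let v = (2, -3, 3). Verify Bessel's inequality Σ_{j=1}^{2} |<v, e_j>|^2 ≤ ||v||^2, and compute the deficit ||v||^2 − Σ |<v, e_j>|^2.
Σ |<v, e_j>|^2 = 706/41; ||v||^2 = 22; deficit = 196/41

Write each e_j = u_j / sqrt(<u_j, u_j>) where u_j is the displayed integer vector. Then <v, e_j> = <v, u_j> / sqrt(<u_j, u_j>), so |<v, e_j>|^2 = <v, u_j>^2 / <u_j, u_j>.
Coefficients: <v, e_1> = -5/sqrt(9), <v, e_2> = 73/sqrt(369).
Square and sum: Σ |<v, e_j>|^2 = 706/41.
Compute ||v||^2 = v·v = 22.
Deficit = 22 − 706/41 = 196/41 ≥ 0, confirming Bessel's inequality. (The deficit equals ||v − Σ <v,e_j> e_j||^2, the squared distance from v to span{e_j}.)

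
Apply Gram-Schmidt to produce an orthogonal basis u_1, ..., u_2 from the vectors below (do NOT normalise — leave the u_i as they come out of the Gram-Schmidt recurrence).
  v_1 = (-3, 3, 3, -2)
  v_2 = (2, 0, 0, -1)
Orthogonal basis:
  u_1 = (-3, 3, 3, -2)
  u_2 = (50/31, 12/31, 12/31, -39/31)

Apply the Gram-Schmidt recurrence
  u_1 = v_1
  u_i = v_i − Σ_{j<i} ((v_i · u_j) / (u_j · u_j)) · u_j.

Step by step this gives:
  u_1 = (-3, 3, 3, -2)
  u_2 = (50/31, 12/31, 12/31, -39/31)

Orthogonality check:
  u_2 · u_1 = 0 (should be 0)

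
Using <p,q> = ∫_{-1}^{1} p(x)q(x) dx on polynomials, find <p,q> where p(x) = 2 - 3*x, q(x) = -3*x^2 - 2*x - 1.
<p,q> = -4

Expand the product: p(x)·q(x) = 9*x^3 - x - 2.
∫_{-1}^{1} of each monomial x^k gives [2/(k+1) if k even, 0 if k odd]. Integrating term-by-term (or equivalently evaluating the antiderivative F(x) = 9*x^4/4 - x^2/2 - 2*x at the endpoints):
  F(1) − F(−1) = -1/4 − (15/4) = -4.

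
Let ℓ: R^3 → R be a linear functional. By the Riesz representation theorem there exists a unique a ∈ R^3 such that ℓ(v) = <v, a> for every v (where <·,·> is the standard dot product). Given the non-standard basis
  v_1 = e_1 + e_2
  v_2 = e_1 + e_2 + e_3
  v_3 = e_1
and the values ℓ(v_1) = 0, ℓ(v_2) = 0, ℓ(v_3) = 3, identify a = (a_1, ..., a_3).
a = (3, -3, 0)

Write a = (a_1, ..., a_3) in the standard basis. For each basis vector v_i, ℓ(v_i) = <v_i, a> is a linear equation in the a_j's. Collect the n equations into a matrix system V a = ℓ, where row i of V is v_i (expressed in the standard basis). Since V is invertible (lower-triangular with 1s on the diagonal, up to permutation), solve by back-substitution:
  V =
[[1, 1, 0],
 [1, 1, 1],
 [1, 0, 0]]
  V a = (0, 0, 3)
Solving gives a = (3, -3, 0).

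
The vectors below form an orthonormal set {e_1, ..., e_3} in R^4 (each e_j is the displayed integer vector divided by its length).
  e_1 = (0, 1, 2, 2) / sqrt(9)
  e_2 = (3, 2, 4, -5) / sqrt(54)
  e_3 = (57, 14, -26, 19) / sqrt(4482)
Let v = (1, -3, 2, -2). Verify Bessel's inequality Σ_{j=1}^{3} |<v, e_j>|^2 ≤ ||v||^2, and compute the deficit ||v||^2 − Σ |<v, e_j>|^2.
Σ |<v, e_j>|^2 = 533/83; ||v||^2 = 18; deficit = 961/83

Write each e_j = u_j / sqrt(<u_j, u_j>) where u_j is the displayed integer vector. Then <v, e_j> = <v, u_j> / sqrt(<u_j, u_j>), so |<v, e_j>|^2 = <v, u_j>^2 / <u_j, u_j>.
Coefficients: <v, e_1> = -3/sqrt(9), <v, e_2> = 15/sqrt(54), <v, e_3> = -75/sqrt(4482).
Square and sum: Σ |<v, e_j>|^2 = 533/83.
Compute ||v||^2 = v·v = 18.
Deficit = 18 − 533/83 = 961/83 ≥ 0, confirming Bessel's inequality. (The deficit equals ||v − Σ <v,e_j> e_j||^2, the squared distance from v to span{e_j}.)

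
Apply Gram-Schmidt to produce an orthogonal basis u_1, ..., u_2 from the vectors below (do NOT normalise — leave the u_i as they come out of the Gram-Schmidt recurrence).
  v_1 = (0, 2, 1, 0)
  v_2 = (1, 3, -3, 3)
Orthogonal basis:
  u_1 = (0, 2, 1, 0)
  u_2 = (1, 9/5, -18/5, 3)

Apply the Gram-Schmidt recurrence
  u_1 = v_1
  u_i = v_i − Σ_{j<i} ((v_i · u_j) / (u_j · u_j)) · u_j.

Step by step this gives:
  u_1 = (0, 2, 1, 0)
  u_2 = (1, 9/5, -18/5, 3)

Orthogonality check:
  u_2 · u_1 = 0 (should be 0)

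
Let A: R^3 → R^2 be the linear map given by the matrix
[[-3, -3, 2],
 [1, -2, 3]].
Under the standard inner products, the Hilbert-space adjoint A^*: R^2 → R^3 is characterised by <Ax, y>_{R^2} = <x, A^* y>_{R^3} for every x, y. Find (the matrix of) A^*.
A^* = A^T =
[[-3, 1],
 [-3, -2],
 [2, 3]]

For real matrices with standard dot products, the defining identity <Ax, y> = <x, A^* y> gives (Ax)^T y = x^T (A^*) y, i.e. x^T A^T y = x^T (A^*) y. Since this holds for all x, y, we must have A^* = A^T. Therefore
A^* =
[[-3, 1],
 [-3, -2],
 [2, 3]].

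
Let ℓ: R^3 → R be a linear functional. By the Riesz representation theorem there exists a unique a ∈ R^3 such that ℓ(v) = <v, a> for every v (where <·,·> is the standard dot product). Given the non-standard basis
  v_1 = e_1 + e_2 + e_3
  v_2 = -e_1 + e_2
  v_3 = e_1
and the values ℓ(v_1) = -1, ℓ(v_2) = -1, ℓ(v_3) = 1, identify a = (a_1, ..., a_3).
a = (1, 0, -2)

Write a = (a_1, ..., a_3) in the standard basis. For each basis vector v_i, ℓ(v_i) = <v_i, a> is a linear equation in the a_j's. Collect the n equations into a matrix system V a = ℓ, where row i of V is v_i (expressed in the standard basis). Since V is invertible (lower-triangular with 1s on the diagonal, up to permutation), solve by back-substitution:
  V =
[[1, 1, 1],
 [-1, 1, 0],
 [1, 0, 0]]
  V a = (-1, -1, 1)
Solving gives a = (1, 0, -2).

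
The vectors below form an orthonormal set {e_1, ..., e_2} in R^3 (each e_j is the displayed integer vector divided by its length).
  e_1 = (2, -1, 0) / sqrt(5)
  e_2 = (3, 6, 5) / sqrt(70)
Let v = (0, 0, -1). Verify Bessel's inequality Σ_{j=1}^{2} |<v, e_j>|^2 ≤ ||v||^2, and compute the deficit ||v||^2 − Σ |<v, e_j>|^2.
Σ |<v, e_j>|^2 = 5/14; ||v||^2 = 1; deficit = 9/14

Write each e_j = u_j / sqrt(<u_j, u_j>) where u_j is the displayed integer vector. Then <v, e_j> = <v, u_j> / sqrt(<u_j, u_j>), so |<v, e_j>|^2 = <v, u_j>^2 / <u_j, u_j>.
Coefficients: <v, e_1> = 0/sqrt(5), <v, e_2> = -5/sqrt(70).
Square and sum: Σ |<v, e_j>|^2 = 5/14.
Compute ||v||^2 = v·v = 1.
Deficit = 1 − 5/14 = 9/14 ≥ 0, confirming Bessel's inequality. (The deficit equals ||v − Σ <v,e_j> e_j||^2, the squared distance from v to span{e_j}.)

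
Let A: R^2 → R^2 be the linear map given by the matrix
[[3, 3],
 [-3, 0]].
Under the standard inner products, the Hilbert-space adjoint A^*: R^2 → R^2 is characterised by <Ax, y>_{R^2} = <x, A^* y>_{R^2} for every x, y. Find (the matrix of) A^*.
A^* = A^T =
[[3, -3],
 [3, 0]]

For real matrices with standard dot products, the defining identity <Ax, y> = <x, A^* y> gives (Ax)^T y = x^T (A^*) y, i.e. x^T A^T y = x^T (A^*) y. Since this holds for all x, y, we must have A^* = A^T. Therefore
A^* =
[[3, -3],
 [3, 0]].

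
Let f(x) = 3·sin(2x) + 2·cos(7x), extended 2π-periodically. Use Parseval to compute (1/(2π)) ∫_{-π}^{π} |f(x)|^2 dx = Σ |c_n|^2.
Σ |c_n|^2 = 13/2

Expand |f|^2 and use orthogonality of {sin(nx), cos(mx)} on [-π, π]:
  ∫_{-π}^{π} sin(nx)^2 dx = π, ∫ cos(mx)^2 dx = π, and cross terms integrate to 0.
So ∫_{-π}^{π} f(x)^2 dx = 3^2 · π + 2^2 · π = (9 + 4)π.
Divide by 2π: (9 + 4)/2 = 13/2.
By Parseval, this equals Σ |c_n|^2.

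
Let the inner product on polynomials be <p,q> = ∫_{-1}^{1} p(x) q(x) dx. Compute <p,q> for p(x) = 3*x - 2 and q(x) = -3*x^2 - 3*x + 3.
<p,q> = -14

Expand the product: p(x)·q(x) = -9*x^3 - 3*x^2 + 15*x - 6.
∫_{-1}^{1} of each monomial x^k gives [2/(k+1) if k even, 0 if k odd]. Integrating term-by-term (or equivalently evaluating the antiderivative F(x) = -9*x^4/4 - x^3 + 15*x^2/2 - 6*x at the endpoints):
  F(1) − F(−1) = -7/4 − (49/4) = -14.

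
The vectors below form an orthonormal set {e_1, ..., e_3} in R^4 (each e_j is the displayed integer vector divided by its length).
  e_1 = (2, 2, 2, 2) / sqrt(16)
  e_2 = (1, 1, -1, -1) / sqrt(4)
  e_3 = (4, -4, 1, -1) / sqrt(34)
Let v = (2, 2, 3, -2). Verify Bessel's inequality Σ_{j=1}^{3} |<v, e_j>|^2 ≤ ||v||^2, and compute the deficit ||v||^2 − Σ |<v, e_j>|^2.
Σ |<v, e_j>|^2 = 157/17; ||v||^2 = 21; deficit = 200/17

Write each e_j = u_j / sqrt(<u_j, u_j>) where u_j is the displayed integer vector. Then <v, e_j> = <v, u_j> / sqrt(<u_j, u_j>), so |<v, e_j>|^2 = <v, u_j>^2 / <u_j, u_j>.
Coefficients: <v, e_1> = 10/sqrt(16), <v, e_2> = 3/sqrt(4), <v, e_3> = 5/sqrt(34).
Square and sum: Σ |<v, e_j>|^2 = 157/17.
Compute ||v||^2 = v·v = 21.
Deficit = 21 − 157/17 = 200/17 ≥ 0, confirming Bessel's inequality. (The deficit equals ||v − Σ <v,e_j> e_j||^2, the squared distance from v to span{e_j}.)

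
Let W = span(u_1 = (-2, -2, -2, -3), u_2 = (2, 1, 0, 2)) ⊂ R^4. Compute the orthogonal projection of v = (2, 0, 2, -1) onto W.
proj_W(v) = (2/15, 8/15, 14/15, 3/5)

Set up U = [u_1 | ... | u_2] ∈ R^(4×2). The projector onto W = col(U) is P = U (U^T U)^(-1) U^T.
Compute U^T U =
  [21, -12]
  [-12, 9],
and U^T v = (-5, 2).
Solve U^T U · c = U^T v for the coefficients: c = (-7/15, -2/5). The projection is proj_W(v) = U c.
Check: (v - proj_W(v)) · u_1 = 0  (should be 0).
Check: (v - proj_W(v)) · u_2 = 0  (should be 0).
Result: proj_W(v) = (2/15, 8/15, 14/15, 3/5).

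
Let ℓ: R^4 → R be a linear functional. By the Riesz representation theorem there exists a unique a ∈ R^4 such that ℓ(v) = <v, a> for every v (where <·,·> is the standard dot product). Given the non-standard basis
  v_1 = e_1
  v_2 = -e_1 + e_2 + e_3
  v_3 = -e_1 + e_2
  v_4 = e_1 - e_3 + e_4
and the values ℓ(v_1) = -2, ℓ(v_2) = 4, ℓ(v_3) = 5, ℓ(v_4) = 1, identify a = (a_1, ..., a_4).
a = (-2, 3, -1, 2)

Write a = (a_1, ..., a_4) in the standard basis. For each basis vector v_i, ℓ(v_i) = <v_i, a> is a linear equation in the a_j's. Collect the n equations into a matrix system V a = ℓ, where row i of V is v_i (expressed in the standard basis). Since V is invertible (lower-triangular with 1s on the diagonal, up to permutation), solve by back-substitution:
  V =
[[1, 0, 0, 0],
 [-1, 1, 1, 0],
 [-1, 1, 0, 0],
 [1, 0, -1, 1]]
  V a = (-2, 4, 5, 1)
Solving gives a = (-2, 3, -1, 2).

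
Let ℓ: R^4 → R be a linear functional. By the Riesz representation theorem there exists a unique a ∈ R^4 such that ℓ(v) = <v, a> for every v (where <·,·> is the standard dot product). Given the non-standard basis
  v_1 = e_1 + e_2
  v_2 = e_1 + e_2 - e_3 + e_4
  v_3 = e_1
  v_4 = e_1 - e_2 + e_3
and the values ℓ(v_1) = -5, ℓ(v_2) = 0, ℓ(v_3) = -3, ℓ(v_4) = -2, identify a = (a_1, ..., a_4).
a = (-3, -2, -1, 4)

Write a = (a_1, ..., a_4) in the standard basis. For each basis vector v_i, ℓ(v_i) = <v_i, a> is a linear equation in the a_j's. Collect the n equations into a matrix system V a = ℓ, where row i of V is v_i (expressed in the standard basis). Since V is invertible (lower-triangular with 1s on the diagonal, up to permutation), solve by back-substitution:
  V =
[[1, 1, 0, 0],
 [1, 1, -1, 1],
 [1, 0, 0, 0],
 [1, -1, 1, 0]]
  V a = (-5, 0, -3, -2)
Solving gives a = (-3, -2, -1, 4).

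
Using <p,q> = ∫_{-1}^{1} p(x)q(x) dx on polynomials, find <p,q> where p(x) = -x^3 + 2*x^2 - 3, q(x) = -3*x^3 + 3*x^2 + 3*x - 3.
<p,q> = 352/35

Expand the product: p(x)·q(x) = 3*x^6 - 9*x^5 + 3*x^4 + 18*x^3 - 15*x^2 - 9*x + 9.
∫_{-1}^{1} of each monomial x^k gives [2/(k+1) if k even, 0 if k odd]. Integrating term-by-term (or equivalently evaluating the antiderivative F(x) = 3*x^7/7 - 3*x^6/2 + 3*x^5/5 + 9*x^4/2 - 5*x^3 - 9*x^2/2 + 9*x at the endpoints):
  F(1) − F(−1) = 247/70 − (-457/70) = 352/35.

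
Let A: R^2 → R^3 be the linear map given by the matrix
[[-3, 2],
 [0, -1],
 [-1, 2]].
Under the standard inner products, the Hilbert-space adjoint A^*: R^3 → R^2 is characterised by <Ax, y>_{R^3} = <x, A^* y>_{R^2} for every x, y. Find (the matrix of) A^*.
A^* = A^T =
[[-3, 0, -1],
 [2, -1, 2]]

For real matrices with standard dot products, the defining identity <Ax, y> = <x, A^* y> gives (Ax)^T y = x^T (A^*) y, i.e. x^T A^T y = x^T (A^*) y. Since this holds for all x, y, we must have A^* = A^T. Therefore
A^* =
[[-3, 0, -1],
 [2, -1, 2]].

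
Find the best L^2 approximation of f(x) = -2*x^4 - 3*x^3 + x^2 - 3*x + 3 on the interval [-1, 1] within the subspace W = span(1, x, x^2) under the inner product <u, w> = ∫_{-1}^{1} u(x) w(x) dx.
g(x) = -5*x^2/7 - 24*x/5 + 111/35

The best approximation g ∈ W is the orthogonal projection of f onto W. Writing g = a_0 + a_1 x + a_2 x^2, the coefficients solve the normal equations G · a = b where
  G_{ij} = <φ_i, φ_j> and b_i = <f, φ_i>, with φ_0 = 1, φ_1 = x, φ_2 = x^2.
G =
  [2, 0, 2/3]
  [0, 2/3, 0]
  [2/3, 0, 2/5],
b = (88/15, -16/5, 64/35).
Solving gives a_0 = 111/35, a_1 = -24/5, a_2 = -5/7, so
  g(x) = -5*x^2/7 - 24*x/5 + 111/35.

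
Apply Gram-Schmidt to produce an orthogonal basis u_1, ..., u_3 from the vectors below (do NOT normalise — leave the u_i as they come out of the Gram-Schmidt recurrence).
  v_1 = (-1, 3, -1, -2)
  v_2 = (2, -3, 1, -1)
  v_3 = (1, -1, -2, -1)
Orthogonal basis:
  u_1 = (-1, 3, -1, -2)
  u_2 = (4/3, -1, 1/3, -7/3)
  u_3 = (9/25, -13/25, -54/25, 3/25)

Apply the Gram-Schmidt recurrence
  u_1 = v_1
  u_i = v_i − Σ_{j<i} ((v_i · u_j) / (u_j · u_j)) · u_j.

Step by step this gives:
  u_1 = (-1, 3, -1, -2)
  u_2 = (4/3, -1, 1/3, -7/3)
  u_3 = (9/25, -13/25, -54/25, 3/25)

Orthogonality check:
  u_2 · u_1 = 0 (should be 0)
  u_3 · u_1 = 0 (should be 0)
  u_3 · u_2 = 0 (should be 0)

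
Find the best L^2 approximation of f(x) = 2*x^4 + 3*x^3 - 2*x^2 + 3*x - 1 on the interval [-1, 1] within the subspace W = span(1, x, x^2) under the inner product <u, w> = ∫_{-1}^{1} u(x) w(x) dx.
g(x) = -2*x^2/7 + 24*x/5 - 41/35

The best approximation g ∈ W is the orthogonal projection of f onto W. Writing g = a_0 + a_1 x + a_2 x^2, the coefficients solve the normal equations G · a = b where
  G_{ij} = <φ_i, φ_j> and b_i = <f, φ_i>, with φ_0 = 1, φ_1 = x, φ_2 = x^2.
G =
  [2, 0, 2/3]
  [0, 2/3, 0]
  [2/3, 0, 2/5],
b = (-38/15, 16/5, -94/105).
Solving gives a_0 = -41/35, a_1 = 24/5, a_2 = -2/7, so
  g(x) = -2*x^2/7 + 24*x/5 - 41/35.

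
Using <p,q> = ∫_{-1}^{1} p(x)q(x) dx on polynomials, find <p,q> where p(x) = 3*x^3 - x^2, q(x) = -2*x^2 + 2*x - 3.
<p,q> = 26/5

Expand the product: p(x)·q(x) = -6*x^5 + 8*x^4 - 11*x^3 + 3*x^2.
∫_{-1}^{1} of each monomial x^k gives [2/(k+1) if k even, 0 if k odd]. Integrating term-by-term (or equivalently evaluating the antiderivative F(x) = -x^6 + 8*x^5/5 - 11*x^4/4 + x^3 at the endpoints):
  F(1) − F(−1) = -23/20 − (-127/20) = 26/5.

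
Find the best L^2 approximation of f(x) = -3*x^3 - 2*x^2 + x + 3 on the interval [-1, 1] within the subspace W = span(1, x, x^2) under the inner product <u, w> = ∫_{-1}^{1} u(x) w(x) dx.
g(x) = -2*x^2 - 4*x/5 + 3

The best approximation g ∈ W is the orthogonal projection of f onto W. Writing g = a_0 + a_1 x + a_2 x^2, the coefficients solve the normal equations G · a = b where
  G_{ij} = <φ_i, φ_j> and b_i = <f, φ_i>, with φ_0 = 1, φ_1 = x, φ_2 = x^2.
G =
  [2, 0, 2/3]
  [0, 2/3, 0]
  [2/3, 0, 2/5],
b = (14/3, -8/15, 6/5).
Solving gives a_0 = 3, a_1 = -4/5, a_2 = -2, so
  g(x) = -2*x^2 - 4*x/5 + 3.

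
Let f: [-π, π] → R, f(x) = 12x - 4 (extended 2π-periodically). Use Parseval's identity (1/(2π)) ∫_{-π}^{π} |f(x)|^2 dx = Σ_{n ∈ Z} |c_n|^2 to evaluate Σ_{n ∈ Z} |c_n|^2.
Σ |c_n|^2 = 48π^2 + 16

Expand and integrate term by term over [-π, π]:
  ∫ (12x)^2 dx = 144·(2π^3/3); ∫ 2·12·(-4)·x dx = 0 (odd integrand); ∫ (-4)^2 dx = 16·2π.
So (1/(2π)) ∫_{-π}^{π} (12x - 4)^2 dx = 144π^2/3 + 16 = 48π^2 + 16.
Parseval ⇒ Σ |c_n|^2 = 48π^2 + 16.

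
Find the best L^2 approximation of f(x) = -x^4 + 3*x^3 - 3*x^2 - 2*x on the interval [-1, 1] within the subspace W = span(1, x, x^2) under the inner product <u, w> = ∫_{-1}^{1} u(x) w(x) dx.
g(x) = -27*x^2/7 - x/5 + 3/35

The best approximation g ∈ W is the orthogonal projection of f onto W. Writing g = a_0 + a_1 x + a_2 x^2, the coefficients solve the normal equations G · a = b where
  G_{ij} = <φ_i, φ_j> and b_i = <f, φ_i>, with φ_0 = 1, φ_1 = x, φ_2 = x^2.
G =
  [2, 0, 2/3]
  [0, 2/3, 0]
  [2/3, 0, 2/5],
b = (-12/5, -2/15, -52/35).
Solving gives a_0 = 3/35, a_1 = -1/5, a_2 = -27/7, so
  g(x) = -27*x^2/7 - x/5 + 3/35.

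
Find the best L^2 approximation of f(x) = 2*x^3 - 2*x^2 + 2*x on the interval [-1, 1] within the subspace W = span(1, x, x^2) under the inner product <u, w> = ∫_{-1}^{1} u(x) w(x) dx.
g(x) = -2*x^2 + 16*x/5

The best approximation g ∈ W is the orthogonal projection of f onto W. Writing g = a_0 + a_1 x + a_2 x^2, the coefficients solve the normal equations G · a = b where
  G_{ij} = <φ_i, φ_j> and b_i = <f, φ_i>, with φ_0 = 1, φ_1 = x, φ_2 = x^2.
G =
  [2, 0, 2/3]
  [0, 2/3, 0]
  [2/3, 0, 2/5],
b = (-4/3, 32/15, -4/5).
Solving gives a_0 = 0, a_1 = 16/5, a_2 = -2, so
  g(x) = -2*x^2 + 16*x/5.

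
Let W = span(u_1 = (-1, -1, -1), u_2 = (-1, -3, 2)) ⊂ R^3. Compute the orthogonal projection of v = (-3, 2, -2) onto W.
proj_W(v) = (-29/38, 25/38, -55/19)

Set up U = [u_1 | ... | u_2] ∈ R^(3×2). The projector onto W = col(U) is P = U (U^T U)^(-1) U^T.
Compute U^T U =
  [3, 2]
  [2, 14],
and U^T v = (3, -7).
Solve U^T U · c = U^T v for the coefficients: c = (28/19, -27/38). The projection is proj_W(v) = U c.
Check: (v - proj_W(v)) · u_1 = 0  (should be 0).
Check: (v - proj_W(v)) · u_2 = 0  (should be 0).
Result: proj_W(v) = (-29/38, 25/38, -55/19).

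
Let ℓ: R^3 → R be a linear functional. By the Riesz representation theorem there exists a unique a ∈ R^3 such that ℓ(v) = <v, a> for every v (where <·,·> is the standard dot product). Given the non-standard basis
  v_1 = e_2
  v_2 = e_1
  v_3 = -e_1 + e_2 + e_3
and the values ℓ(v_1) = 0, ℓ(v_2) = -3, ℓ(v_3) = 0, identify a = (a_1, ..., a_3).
a = (-3, 0, -3)

Write a = (a_1, ..., a_3) in the standard basis. For each basis vector v_i, ℓ(v_i) = <v_i, a> is a linear equation in the a_j's. Collect the n equations into a matrix system V a = ℓ, where row i of V is v_i (expressed in the standard basis). Since V is invertible (lower-triangular with 1s on the diagonal, up to permutation), solve by back-substitution:
  V =
[[0, 1, 0],
 [1, 0, 0],
 [-1, 1, 1]]
  V a = (0, -3, 0)
Solving gives a = (-3, 0, -3).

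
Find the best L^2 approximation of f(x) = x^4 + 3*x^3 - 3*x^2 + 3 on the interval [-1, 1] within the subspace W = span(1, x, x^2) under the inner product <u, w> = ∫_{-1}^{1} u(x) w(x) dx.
g(x) = -15*x^2/7 + 9*x/5 + 102/35

The best approximation g ∈ W is the orthogonal projection of f onto W. Writing g = a_0 + a_1 x + a_2 x^2, the coefficients solve the normal equations G · a = b where
  G_{ij} = <φ_i, φ_j> and b_i = <f, φ_i>, with φ_0 = 1, φ_1 = x, φ_2 = x^2.
G =
  [2, 0, 2/3]
  [0, 2/3, 0]
  [2/3, 0, 2/5],
b = (22/5, 6/5, 38/35).
Solving gives a_0 = 102/35, a_1 = 9/5, a_2 = -15/7, so
  g(x) = -15*x^2/7 + 9*x/5 + 102/35.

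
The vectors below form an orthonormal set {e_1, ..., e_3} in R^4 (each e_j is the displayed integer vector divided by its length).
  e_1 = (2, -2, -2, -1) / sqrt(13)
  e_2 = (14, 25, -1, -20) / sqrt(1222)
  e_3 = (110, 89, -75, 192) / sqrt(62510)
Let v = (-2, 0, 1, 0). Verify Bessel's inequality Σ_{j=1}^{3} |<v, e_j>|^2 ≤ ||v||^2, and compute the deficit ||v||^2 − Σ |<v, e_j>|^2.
Σ |<v, e_j>|^2 = 645/133; ||v||^2 = 5; deficit = 20/133

Write each e_j = u_j / sqrt(<u_j, u_j>) where u_j is the displayed integer vector. Then <v, e_j> = <v, u_j> / sqrt(<u_j, u_j>), so |<v, e_j>|^2 = <v, u_j>^2 / <u_j, u_j>.
Coefficients: <v, e_1> = -6/sqrt(13), <v, e_2> = -29/sqrt(1222), <v, e_3> = -295/sqrt(62510).
Square and sum: Σ |<v, e_j>|^2 = 645/133.
Compute ||v||^2 = v·v = 5.
Deficit = 5 − 645/133 = 20/133 ≥ 0, confirming Bessel's inequality. (The deficit equals ||v − Σ <v,e_j> e_j||^2, the squared distance from v to span{e_j}.)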